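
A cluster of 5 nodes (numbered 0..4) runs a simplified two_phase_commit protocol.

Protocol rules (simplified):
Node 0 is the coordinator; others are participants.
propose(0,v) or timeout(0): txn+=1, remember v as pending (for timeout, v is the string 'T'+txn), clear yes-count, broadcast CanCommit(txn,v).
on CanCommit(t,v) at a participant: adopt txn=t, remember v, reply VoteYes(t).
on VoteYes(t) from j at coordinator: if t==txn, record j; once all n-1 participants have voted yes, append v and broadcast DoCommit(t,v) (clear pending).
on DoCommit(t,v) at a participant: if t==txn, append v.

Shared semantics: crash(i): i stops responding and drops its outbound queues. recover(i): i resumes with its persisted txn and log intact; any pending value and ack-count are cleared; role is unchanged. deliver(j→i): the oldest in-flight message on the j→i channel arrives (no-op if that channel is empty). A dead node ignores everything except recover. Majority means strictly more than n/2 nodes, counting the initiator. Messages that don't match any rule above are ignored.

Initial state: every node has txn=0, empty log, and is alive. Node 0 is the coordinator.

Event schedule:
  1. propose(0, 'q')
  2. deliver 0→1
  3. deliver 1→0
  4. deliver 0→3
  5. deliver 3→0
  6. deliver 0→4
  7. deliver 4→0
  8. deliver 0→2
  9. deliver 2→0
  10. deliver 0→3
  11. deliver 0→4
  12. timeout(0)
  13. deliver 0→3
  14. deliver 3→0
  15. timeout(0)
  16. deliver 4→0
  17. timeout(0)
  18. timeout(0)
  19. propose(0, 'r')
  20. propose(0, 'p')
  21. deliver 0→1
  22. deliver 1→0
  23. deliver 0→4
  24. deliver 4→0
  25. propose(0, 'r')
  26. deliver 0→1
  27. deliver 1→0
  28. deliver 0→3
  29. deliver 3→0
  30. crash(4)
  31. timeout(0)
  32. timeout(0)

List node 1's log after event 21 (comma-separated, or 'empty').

after 1 — propose(0,'q'): n0:coor/t1/[-]
after 2 — deliver 0→1: n1:part/t1/[-]
after 3 — deliver 1→0: ·
after 4 — deliver 0→3: n3:part/t1/[-]
after 5 — deliver 3→0: ·
after 6 — deliver 0→4: n4:part/t1/[-]
after 7 — deliver 4→0: ·
after 8 — deliver 0→2: n2:part/t1/[-]
after 9 — deliver 2→0: n0:coor/t1/[q]
after 10 — deliver 0→3: n3:part/t1/[q]
after 11 — deliver 0→4: n4:part/t1/[q]
after 12 — timeout(0): n0:coor/t2/[q]
after 13 — deliver 0→3: n3:part/t2/[q]
after 14 — deliver 3→0: ·
after 15 — timeout(0): n0:coor/t3/[q]
after 16 — deliver 4→0: ·
after 17 — timeout(0): n0:coor/t4/[q]
after 18 — timeout(0): n0:coor/t5/[q]
after 19 — propose(0,'r'): n0:coor/t6/[q]
after 20 — propose(0,'p'): n0:coor/t7/[q]
after 21 — deliver 0→1: n1:part/t1/[q]

q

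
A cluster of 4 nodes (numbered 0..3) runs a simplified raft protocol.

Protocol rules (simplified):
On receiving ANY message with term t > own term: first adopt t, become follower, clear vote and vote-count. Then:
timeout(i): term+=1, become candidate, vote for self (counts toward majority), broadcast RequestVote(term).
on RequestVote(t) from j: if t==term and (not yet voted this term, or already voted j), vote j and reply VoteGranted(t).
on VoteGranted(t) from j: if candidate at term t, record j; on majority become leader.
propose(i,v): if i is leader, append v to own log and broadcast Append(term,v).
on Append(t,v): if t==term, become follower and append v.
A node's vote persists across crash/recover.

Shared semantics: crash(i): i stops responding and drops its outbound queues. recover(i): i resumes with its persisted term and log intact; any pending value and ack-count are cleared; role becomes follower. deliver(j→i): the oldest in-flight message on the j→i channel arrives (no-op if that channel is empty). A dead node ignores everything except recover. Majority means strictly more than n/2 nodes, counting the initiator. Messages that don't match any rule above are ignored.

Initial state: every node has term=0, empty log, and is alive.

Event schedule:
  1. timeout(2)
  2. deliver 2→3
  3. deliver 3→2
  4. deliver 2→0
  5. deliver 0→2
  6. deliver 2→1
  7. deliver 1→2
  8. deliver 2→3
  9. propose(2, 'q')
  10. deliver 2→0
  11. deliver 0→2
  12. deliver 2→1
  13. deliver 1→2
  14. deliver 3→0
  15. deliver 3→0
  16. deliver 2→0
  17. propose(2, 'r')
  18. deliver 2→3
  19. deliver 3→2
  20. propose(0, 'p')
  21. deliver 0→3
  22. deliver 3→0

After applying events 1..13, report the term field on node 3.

1

[1] timeout(2) → N2(cand t1 [-])
[2] deliver 2→3 → N3(foll t1 [-])
[3] deliver 3→2 → ∅
[4] deliver 2→0 → N0(foll t1 [-])
[5] deliver 0→2 → N2(lead t1 [-])
[6] deliver 2→1 → N1(foll t1 [-])
[7] deliver 1→2 → ∅
[8] deliver 2→3 → ∅
[9] propose(2,'q') → N2(lead t1 [q])
[10] deliver 2→0 → N0(foll t1 [q])
[11] deliver 0→2 → ∅
[12] deliver 2→1 → N1(foll t1 [q])
[13] deliver 1→2 → ∅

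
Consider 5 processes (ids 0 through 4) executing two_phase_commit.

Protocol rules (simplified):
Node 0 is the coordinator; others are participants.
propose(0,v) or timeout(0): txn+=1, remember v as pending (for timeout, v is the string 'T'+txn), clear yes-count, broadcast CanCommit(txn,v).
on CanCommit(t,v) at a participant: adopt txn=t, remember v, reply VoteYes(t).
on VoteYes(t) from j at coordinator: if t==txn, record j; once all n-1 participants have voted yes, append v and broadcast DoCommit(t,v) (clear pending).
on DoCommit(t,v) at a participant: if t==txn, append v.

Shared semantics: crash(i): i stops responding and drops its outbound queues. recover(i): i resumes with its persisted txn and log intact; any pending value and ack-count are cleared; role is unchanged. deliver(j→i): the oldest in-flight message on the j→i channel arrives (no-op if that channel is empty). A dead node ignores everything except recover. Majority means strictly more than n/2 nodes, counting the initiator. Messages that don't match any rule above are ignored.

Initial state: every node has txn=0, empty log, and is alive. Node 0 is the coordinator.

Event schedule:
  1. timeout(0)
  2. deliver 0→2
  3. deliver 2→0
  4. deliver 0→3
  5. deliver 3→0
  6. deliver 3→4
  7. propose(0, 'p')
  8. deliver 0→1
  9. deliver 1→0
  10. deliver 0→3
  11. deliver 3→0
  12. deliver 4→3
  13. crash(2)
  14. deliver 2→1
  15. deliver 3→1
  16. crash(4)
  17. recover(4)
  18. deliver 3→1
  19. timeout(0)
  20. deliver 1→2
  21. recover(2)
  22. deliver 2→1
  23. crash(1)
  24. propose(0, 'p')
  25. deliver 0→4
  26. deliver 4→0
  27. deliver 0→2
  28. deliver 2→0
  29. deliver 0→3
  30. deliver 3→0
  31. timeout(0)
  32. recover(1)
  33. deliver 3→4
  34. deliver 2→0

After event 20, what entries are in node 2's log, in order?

e1 timeout(0): 0[coor,t=1,-]
e2 deliver 0→2: 2[part,t=1,-]
e3 deliver 2→0: ·
e4 deliver 0→3: 3[part,t=1,-]
e5 deliver 3→0: ·
e6 deliver 3→4: ·
e7 propose(0,'p'): 0[coor,t=2,-]
e8 deliver 0→1: 1[part,t=1,-]
e9 deliver 1→0: ·
e10 deliver 0→3: 3[part,t=2,-]
e11 deliver 3→0: ·
e12 deliver 4→3: ·
e13 crash(2): 2[✗part,t=1,-]
e14 deliver 2→1: ·
e15 deliver 3→1: ·
e16 crash(4): 4[✗part,t=0,-]
e17 recover(4): 4[part,t=0,-]
e18 deliver 3→1: ·
e19 timeout(0): 0[coor,t=3,-]
e20 deliver 1→2: ·

empty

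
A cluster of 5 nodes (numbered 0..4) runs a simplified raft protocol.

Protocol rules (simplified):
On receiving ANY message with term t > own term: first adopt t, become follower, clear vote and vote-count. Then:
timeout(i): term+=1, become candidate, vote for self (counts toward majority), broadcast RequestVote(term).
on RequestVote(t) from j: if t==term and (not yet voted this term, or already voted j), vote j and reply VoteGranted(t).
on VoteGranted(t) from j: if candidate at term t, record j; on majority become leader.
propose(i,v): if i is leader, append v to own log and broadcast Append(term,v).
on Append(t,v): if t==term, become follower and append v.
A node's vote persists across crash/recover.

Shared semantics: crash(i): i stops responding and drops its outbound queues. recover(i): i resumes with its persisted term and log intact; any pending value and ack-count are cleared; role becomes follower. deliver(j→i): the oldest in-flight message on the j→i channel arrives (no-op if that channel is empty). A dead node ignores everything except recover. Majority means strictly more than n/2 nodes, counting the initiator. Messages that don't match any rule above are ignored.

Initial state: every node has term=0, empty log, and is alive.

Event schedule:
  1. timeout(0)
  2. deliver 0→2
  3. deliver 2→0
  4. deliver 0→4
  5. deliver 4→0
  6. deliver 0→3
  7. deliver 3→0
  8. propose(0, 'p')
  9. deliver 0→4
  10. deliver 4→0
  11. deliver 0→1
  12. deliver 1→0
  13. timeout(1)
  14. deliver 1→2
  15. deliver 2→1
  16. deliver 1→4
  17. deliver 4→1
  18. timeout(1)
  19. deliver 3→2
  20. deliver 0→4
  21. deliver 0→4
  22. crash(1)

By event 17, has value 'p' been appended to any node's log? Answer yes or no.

yes

step 1 timeout(0): 0={cand,t=1,log=-}
step 2 deliver 0→2: 2={foll,t=1,log=-}
step 3 deliver 2→0: —
step 4 deliver 0→4: 4={foll,t=1,log=-}
step 5 deliver 4→0: 0={lead,t=1,log=-}
step 6 deliver 0→3: 3={foll,t=1,log=-}
step 7 deliver 3→0: —
step 8 propose(0,'p'): 0={lead,t=1,log=p}
step 9 deliver 0→4: 4={foll,t=1,log=p}
step 10 deliver 4→0: —
step 11 deliver 0→1: 1={foll,t=1,log=-}
step 12 deliver 1→0: —
step 13 timeout(1): 1={cand,t=2,log=-}
step 14 deliver 1→2: 2={foll,t=2,log=-}
step 15 deliver 2→1: —
step 16 deliver 1→4: 4={foll,t=2,log=p}
step 17 deliver 4→1: 1={lead,t=2,log=-}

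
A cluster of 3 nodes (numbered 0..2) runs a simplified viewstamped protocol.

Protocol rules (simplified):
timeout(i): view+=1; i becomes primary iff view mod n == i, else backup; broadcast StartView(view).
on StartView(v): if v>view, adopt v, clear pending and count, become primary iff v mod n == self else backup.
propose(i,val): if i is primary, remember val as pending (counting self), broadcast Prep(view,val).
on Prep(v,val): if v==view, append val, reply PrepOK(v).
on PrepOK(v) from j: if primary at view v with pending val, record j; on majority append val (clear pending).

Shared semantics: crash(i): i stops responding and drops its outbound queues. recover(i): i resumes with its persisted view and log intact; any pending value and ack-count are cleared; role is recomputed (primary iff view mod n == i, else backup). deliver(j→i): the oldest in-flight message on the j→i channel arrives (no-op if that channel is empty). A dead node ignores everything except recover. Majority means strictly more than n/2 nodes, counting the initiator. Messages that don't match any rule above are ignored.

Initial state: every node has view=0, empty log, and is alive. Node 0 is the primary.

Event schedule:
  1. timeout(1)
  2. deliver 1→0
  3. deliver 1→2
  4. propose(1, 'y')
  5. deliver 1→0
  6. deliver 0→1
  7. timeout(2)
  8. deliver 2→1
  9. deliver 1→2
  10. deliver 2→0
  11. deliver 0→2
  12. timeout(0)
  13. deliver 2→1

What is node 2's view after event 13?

step 1 timeout(1): 1={prim,v=1,log=-}
step 2 deliver 1→0: 0={back,v=1,log=-}
step 3 deliver 1→2: 2={back,v=1,log=-}
step 4 propose(1,'y'): —
step 5 deliver 1→0: 0={back,v=1,log=y}
step 6 deliver 0→1: 1={prim,v=1,log=y}
step 7 timeout(2): 2={prim,v=2,log=-}
step 8 deliver 2→1: 1={back,v=2,log=y}
step 9 deliver 1→2: —
step 10 deliver 2→0: 0={back,v=2,log=y}
step 11 deliver 0→2: —
step 12 timeout(0): 0={prim,v=3,log=y}
step 13 deliver 2→1: —

2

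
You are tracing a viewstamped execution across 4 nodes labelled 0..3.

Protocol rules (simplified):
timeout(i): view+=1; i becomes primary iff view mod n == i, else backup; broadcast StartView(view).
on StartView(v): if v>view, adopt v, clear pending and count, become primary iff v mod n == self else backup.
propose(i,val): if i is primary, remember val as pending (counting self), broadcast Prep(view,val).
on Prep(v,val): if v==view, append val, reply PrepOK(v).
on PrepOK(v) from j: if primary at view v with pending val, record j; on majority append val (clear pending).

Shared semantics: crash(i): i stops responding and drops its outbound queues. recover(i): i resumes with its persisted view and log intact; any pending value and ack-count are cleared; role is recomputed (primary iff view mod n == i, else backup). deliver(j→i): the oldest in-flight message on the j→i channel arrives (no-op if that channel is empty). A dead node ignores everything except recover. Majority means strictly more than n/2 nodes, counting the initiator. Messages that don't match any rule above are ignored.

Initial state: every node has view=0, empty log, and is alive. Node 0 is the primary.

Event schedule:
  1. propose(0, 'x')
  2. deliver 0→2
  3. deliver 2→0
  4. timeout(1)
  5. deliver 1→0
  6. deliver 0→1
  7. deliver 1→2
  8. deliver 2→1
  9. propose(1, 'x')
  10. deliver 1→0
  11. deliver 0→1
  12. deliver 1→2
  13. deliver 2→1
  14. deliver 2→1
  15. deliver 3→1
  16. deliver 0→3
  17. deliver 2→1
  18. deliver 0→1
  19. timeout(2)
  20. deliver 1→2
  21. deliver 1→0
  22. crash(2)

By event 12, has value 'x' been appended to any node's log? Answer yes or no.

yes

1. propose(0,'x'):  nop
2. deliver 0→2:  <2:back v0 x>
3. deliver 2→0:  nop
4. timeout(1):  <1:prim v1 ->
5. deliver 1→0:  <0:back v1 ->
6. deliver 0→1:  nop
7. deliver 1→2:  <2:back v1 x>
8. deliver 2→1:  nop
9. propose(1,'x'):  nop
10. deliver 1→0:  <0:back v1 x>
11. deliver 0→1:  nop
12. deliver 1→2:  <2:back v1 x,x>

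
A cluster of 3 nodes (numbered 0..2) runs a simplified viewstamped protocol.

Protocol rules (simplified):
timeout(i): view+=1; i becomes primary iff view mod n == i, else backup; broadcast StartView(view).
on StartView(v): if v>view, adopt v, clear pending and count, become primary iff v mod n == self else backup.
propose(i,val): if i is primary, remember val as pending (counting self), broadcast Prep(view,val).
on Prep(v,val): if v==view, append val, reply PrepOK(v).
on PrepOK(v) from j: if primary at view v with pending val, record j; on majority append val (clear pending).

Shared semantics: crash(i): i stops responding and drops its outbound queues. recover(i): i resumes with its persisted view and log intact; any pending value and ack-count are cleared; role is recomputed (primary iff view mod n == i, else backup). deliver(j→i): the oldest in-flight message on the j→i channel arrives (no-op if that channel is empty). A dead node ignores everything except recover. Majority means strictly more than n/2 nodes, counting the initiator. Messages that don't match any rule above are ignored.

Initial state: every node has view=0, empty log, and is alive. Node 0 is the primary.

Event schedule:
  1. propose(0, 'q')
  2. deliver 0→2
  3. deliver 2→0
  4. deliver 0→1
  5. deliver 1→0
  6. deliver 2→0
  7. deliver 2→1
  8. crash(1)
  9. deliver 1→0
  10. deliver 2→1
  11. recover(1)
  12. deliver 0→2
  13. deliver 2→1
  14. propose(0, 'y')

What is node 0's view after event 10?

0

[1] propose(0,'q') → ∅
[2] deliver 0→2 → N2(back v0 [q])
[3] deliver 2→0 → N0(prim v0 [q])
[4] deliver 0→1 → N1(back v0 [q])
[5] deliver 1→0 → ∅
[6] deliver 2→0 → ∅
[7] deliver 2→1 → ∅
[8] crash(1) → N1(✗back v0 [q])
[9] deliver 1→0 → ∅
[10] deliver 2→1 → ∅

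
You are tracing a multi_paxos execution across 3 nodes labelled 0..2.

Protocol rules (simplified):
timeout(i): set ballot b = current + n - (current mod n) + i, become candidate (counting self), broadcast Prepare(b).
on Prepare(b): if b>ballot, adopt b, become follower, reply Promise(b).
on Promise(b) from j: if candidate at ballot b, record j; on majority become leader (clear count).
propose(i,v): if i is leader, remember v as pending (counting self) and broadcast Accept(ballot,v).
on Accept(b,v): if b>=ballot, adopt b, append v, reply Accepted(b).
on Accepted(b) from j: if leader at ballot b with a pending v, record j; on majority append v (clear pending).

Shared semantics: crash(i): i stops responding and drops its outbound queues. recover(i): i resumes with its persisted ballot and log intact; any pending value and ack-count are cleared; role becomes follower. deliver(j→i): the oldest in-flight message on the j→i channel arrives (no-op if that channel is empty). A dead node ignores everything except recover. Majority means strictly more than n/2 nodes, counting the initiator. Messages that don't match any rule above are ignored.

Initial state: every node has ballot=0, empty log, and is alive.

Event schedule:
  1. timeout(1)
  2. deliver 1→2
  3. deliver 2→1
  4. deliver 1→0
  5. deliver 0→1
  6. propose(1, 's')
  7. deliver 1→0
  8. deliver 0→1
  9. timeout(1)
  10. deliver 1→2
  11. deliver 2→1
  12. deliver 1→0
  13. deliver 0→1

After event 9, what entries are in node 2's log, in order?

e1 timeout(1): 1[cand,b=4,-]
e2 deliver 1→2: 2[foll,b=4,-]
e3 deliver 2→1: 1[lead,b=4,-]
e4 deliver 1→0: 0[foll,b=4,-]
e5 deliver 0→1: ·
e6 propose(1,'s'): ·
e7 deliver 1→0: 0[foll,b=4,s]
e8 deliver 0→1: 1[lead,b=4,s]
e9 timeout(1): 1[cand,b=7,s]

empty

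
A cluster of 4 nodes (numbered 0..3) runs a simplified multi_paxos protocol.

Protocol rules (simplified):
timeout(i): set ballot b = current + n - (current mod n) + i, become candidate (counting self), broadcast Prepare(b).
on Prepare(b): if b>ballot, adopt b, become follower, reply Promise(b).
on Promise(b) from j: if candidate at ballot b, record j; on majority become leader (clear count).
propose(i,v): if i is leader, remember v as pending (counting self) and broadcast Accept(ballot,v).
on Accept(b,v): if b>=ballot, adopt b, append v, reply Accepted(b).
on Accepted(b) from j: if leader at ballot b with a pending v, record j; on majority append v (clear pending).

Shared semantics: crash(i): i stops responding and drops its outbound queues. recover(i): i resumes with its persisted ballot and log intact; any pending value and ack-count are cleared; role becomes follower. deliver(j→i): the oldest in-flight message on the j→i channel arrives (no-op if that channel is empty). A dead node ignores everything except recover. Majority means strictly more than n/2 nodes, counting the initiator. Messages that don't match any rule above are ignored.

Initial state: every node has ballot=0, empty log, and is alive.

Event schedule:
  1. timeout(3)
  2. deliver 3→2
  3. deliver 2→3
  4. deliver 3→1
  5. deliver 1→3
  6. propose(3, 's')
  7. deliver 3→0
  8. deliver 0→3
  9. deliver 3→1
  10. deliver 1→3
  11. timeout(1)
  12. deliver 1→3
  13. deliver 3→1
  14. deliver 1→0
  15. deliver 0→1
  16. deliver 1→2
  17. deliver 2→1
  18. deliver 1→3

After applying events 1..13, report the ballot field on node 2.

7

step 1 timeout(3): 3={cand,b=7,log=-}
step 2 deliver 3→2: 2={foll,b=7,log=-}
step 3 deliver 2→3: —
step 4 deliver 3→1: 1={foll,b=7,log=-}
step 5 deliver 1→3: 3={lead,b=7,log=-}
step 6 propose(3,'s'): —
step 7 deliver 3→0: 0={foll,b=7,log=-}
step 8 deliver 0→3: —
step 9 deliver 3→1: 1={foll,b=7,log=s}
step 10 deliver 1→3: —
step 11 timeout(1): 1={cand,b=9,log=s}
step 12 deliver 1→3: 3={foll,b=9,log=-}
step 13 deliver 3→1: —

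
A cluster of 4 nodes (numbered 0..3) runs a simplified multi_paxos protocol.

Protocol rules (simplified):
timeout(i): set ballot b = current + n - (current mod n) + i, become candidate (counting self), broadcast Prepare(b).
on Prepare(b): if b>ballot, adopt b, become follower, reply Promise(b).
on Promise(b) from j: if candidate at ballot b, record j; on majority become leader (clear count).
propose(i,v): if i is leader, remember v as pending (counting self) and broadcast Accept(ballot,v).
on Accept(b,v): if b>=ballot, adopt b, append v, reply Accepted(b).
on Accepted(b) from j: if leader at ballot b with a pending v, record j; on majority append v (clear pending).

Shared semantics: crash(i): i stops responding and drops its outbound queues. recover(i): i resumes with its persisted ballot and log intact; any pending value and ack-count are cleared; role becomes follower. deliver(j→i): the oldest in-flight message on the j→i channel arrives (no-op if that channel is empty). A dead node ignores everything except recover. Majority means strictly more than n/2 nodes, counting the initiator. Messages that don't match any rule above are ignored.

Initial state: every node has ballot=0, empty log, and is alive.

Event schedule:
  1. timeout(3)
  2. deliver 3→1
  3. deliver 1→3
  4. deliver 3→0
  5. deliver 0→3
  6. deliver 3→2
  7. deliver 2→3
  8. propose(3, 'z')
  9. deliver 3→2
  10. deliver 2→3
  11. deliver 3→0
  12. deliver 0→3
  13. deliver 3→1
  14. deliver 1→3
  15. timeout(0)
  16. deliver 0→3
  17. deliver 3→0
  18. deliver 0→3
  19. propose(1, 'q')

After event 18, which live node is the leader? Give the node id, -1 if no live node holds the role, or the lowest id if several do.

[1] timeout(3) → N3(cand b7 [-])
[2] deliver 3→1 → N1(foll b7 [-])
[3] deliver 1→3 → ∅
[4] deliver 3→0 → N0(foll b7 [-])
[5] deliver 0→3 → N3(lead b7 [-])
[6] deliver 3→2 → N2(foll b7 [-])
[7] deliver 2→3 → ∅
[8] propose(3,'z') → ∅
[9] deliver 3→2 → N2(foll b7 [z])
[10] deliver 2→3 → ∅
[11] deliver 3→0 → N0(foll b7 [z])
[12] deliver 0→3 → N3(lead b7 [z])
[13] deliver 3→1 → N1(foll b7 [z])
[14] deliver 1→3 → ∅
[15] timeout(0) → N0(cand b8 [z])
[16] deliver 0→3 → N3(foll b8 [z])
[17] deliver 3→0 → ∅
[18] deliver 0→3 → ∅

-1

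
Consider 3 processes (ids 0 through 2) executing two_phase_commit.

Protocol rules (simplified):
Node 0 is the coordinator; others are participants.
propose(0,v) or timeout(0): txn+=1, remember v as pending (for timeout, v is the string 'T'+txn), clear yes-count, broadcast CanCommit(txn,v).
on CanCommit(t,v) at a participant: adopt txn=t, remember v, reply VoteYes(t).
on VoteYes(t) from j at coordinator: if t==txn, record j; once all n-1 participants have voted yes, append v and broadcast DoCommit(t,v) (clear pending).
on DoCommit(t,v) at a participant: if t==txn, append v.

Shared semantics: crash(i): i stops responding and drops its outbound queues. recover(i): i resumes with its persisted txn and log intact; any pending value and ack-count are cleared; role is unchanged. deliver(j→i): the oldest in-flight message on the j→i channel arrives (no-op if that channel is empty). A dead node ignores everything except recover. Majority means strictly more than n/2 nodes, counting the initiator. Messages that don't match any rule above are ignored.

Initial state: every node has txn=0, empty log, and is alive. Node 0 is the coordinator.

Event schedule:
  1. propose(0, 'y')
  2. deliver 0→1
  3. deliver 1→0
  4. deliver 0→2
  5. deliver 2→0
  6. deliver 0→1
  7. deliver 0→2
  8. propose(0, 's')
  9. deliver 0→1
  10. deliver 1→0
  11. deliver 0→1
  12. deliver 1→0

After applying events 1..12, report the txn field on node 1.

[1] propose(0,'y') → N0(coor t1 [-])
[2] deliver 0→1 → N1(part t1 [-])
[3] deliver 1→0 → ∅
[4] deliver 0→2 → N2(part t1 [-])
[5] deliver 2→0 → N0(coor t1 [y])
[6] deliver 0→1 → N1(part t1 [y])
[7] deliver 0→2 → N2(part t1 [y])
[8] propose(0,'s') → N0(coor t2 [y])
[9] deliver 0→1 → N1(part t2 [y])
[10] deliver 1→0 → ∅
[11] deliver 0→1 → ∅
[12] deliver 1→0 → ∅

2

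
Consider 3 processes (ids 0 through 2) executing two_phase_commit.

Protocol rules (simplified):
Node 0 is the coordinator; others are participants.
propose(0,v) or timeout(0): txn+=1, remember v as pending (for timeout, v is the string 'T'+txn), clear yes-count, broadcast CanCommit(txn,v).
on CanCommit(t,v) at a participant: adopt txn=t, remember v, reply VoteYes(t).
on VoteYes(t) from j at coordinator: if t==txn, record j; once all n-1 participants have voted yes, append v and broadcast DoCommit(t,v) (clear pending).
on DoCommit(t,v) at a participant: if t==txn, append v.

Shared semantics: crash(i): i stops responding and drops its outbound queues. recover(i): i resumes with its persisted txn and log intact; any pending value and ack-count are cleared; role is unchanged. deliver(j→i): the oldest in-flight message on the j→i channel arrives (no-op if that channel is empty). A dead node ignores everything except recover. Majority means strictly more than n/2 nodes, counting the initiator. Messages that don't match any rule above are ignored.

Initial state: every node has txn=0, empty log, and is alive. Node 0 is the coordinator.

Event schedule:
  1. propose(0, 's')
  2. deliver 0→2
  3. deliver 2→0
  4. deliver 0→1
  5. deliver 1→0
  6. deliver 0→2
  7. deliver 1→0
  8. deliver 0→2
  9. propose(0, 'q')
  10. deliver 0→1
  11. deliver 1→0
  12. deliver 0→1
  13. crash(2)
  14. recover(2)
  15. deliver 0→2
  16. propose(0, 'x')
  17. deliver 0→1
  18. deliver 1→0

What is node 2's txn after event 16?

after 1 — propose(0,'s'): n0:coor/t1/[-]
after 2 — deliver 0→2: n2:part/t1/[-]
after 3 — deliver 2→0: ·
after 4 — deliver 0→1: n1:part/t1/[-]
after 5 — deliver 1→0: n0:coor/t1/[s]
after 6 — deliver 0→2: n2:part/t1/[s]
after 7 — deliver 1→0: ·
after 8 — deliver 0→2: ·
after 9 — propose(0,'q'): n0:coor/t2/[s]
after 10 — deliver 0→1: n1:part/t1/[s]
after 11 — deliver 1→0: ·
after 12 — deliver 0→1: n1:part/t2/[s]
after 13 — crash(2): n2:✗part/t1/[s]
after 14 — recover(2): n2:part/t1/[s]
after 15 — deliver 0→2: n2:part/t2/[s]
after 16 — propose(0,'x'): n0:coor/t3/[s]

2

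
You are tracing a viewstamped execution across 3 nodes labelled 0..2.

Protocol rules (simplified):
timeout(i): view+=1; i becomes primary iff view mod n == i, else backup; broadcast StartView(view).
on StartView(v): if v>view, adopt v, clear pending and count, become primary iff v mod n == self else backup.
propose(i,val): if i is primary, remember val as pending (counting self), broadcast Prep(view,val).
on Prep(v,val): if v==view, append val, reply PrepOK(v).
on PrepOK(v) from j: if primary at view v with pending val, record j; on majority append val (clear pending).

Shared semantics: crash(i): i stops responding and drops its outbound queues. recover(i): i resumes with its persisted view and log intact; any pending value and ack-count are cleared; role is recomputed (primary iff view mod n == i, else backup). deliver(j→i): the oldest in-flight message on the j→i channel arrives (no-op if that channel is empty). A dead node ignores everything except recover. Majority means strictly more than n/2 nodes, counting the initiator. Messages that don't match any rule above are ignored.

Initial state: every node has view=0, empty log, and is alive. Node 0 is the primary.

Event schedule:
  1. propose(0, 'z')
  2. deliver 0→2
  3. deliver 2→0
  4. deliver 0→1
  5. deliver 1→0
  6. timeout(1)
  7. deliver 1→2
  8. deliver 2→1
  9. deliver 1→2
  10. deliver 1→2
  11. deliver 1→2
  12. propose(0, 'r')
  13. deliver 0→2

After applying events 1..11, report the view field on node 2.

step 1 propose(0,'z'): —
step 2 deliver 0→2: 2={back,v=0,log=z}
step 3 deliver 2→0: 0={prim,v=0,log=z}
step 4 deliver 0→1: 1={back,v=0,log=z}
step 5 deliver 1→0: —
step 6 timeout(1): 1={prim,v=1,log=z}
step 7 deliver 1→2: 2={back,v=1,log=z}
step 8 deliver 2→1: —
step 9 deliver 1→2: —
step 10 deliver 1→2: —
step 11 deliver 1→2: —

1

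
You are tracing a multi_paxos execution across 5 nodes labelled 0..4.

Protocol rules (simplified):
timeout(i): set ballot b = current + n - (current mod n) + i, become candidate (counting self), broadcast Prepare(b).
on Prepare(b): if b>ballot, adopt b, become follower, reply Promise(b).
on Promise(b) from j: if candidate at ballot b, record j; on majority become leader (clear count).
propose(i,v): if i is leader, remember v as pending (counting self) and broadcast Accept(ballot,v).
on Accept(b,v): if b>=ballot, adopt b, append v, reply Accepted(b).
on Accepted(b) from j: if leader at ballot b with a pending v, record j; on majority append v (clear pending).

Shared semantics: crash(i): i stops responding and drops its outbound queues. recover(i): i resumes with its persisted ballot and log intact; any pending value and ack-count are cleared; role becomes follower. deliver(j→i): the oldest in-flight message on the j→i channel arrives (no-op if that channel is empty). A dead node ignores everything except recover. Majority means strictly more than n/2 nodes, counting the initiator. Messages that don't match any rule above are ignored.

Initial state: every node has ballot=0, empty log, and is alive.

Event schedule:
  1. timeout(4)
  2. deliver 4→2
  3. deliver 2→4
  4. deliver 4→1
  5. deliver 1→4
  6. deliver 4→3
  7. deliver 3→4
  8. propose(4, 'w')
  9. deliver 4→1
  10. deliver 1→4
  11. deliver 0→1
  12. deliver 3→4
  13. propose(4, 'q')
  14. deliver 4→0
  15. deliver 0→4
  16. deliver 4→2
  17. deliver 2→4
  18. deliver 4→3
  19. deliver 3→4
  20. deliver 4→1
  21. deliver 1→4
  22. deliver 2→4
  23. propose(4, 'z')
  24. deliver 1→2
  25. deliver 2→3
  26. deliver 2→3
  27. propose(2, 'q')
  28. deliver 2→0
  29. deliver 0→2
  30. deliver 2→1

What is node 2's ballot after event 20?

9

[1] timeout(4) → N4(cand b9 [-])
[2] deliver 4→2 → N2(foll b9 [-])
[3] deliver 2→4 → ∅
[4] deliver 4→1 → N1(foll b9 [-])
[5] deliver 1→4 → N4(lead b9 [-])
[6] deliver 4→3 → N3(foll b9 [-])
[7] deliver 3→4 → ∅
[8] propose(4,'w') → ∅
[9] deliver 4→1 → N1(foll b9 [w])
[10] deliver 1→4 → ∅
[11] deliver 0→1 → ∅
[12] deliver 3→4 → ∅
[13] propose(4,'q') → ∅
[14] deliver 4→0 → N0(foll b9 [-])
[15] deliver 0→4 → ∅
[16] deliver 4→2 → N2(foll b9 [w])
[17] deliver 2→4 → ∅
[18] deliver 4→3 → N3(foll b9 [w])
[19] deliver 3→4 → N4(lead b9 [q])
[20] deliver 4→1 → N1(foll b9 [w,q])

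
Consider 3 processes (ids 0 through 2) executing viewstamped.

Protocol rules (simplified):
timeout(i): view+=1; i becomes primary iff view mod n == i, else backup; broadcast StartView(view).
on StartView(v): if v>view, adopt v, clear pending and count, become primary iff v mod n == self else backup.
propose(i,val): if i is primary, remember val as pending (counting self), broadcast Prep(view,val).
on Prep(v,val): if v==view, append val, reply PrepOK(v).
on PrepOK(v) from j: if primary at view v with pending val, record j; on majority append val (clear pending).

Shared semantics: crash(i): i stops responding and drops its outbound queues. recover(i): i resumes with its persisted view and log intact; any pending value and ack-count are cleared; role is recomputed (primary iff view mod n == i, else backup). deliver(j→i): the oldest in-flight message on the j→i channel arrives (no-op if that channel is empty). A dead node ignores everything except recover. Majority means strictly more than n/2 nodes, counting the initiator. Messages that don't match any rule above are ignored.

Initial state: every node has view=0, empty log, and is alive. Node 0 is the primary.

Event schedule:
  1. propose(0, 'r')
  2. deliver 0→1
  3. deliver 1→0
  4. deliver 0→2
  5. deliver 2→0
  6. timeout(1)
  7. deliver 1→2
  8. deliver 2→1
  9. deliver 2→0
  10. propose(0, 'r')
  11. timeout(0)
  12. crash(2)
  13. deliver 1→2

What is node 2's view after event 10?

1

e1 propose(0,'r'): ·
e2 deliver 0→1: 1[back,v=0,r]
e3 deliver 1→0: 0[prim,v=0,r]
e4 deliver 0→2: 2[back,v=0,r]
e5 deliver 2→0: ·
e6 timeout(1): 1[prim,v=1,r]
e7 deliver 1→2: 2[back,v=1,r]
e8 deliver 2→1: ·
e9 deliver 2→0: ·
e10 propose(0,'r'): ·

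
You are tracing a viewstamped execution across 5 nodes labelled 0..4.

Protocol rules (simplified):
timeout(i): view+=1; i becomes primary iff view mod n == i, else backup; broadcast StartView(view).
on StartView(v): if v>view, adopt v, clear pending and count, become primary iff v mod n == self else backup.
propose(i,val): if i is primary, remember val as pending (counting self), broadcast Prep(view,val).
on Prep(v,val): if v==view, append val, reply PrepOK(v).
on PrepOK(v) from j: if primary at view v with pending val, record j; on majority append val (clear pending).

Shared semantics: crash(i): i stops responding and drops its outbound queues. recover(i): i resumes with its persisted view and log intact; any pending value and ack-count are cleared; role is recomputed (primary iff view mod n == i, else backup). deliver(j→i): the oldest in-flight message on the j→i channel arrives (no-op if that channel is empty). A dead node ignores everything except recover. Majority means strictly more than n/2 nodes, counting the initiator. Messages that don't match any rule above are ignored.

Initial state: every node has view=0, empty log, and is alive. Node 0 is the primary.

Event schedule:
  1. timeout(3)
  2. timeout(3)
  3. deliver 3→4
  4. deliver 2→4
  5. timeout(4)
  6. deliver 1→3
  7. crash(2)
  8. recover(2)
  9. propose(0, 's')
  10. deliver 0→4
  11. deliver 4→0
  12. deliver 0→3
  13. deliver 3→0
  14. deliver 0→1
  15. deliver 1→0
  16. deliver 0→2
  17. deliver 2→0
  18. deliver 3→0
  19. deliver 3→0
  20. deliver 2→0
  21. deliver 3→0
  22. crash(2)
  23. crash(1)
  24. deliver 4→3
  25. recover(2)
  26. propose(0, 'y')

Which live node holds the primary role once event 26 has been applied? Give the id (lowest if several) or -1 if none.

-1

e1 timeout(3): 3[back,v=1,-]
e2 timeout(3): 3[back,v=2,-]
e3 deliver 3→4: 4[back,v=1,-]
e4 deliver 2→4: ·
e5 timeout(4): 4[back,v=2,-]
e6 deliver 1→3: ·
e7 crash(2): 2[✗back,v=0,-]
e8 recover(2): 2[back,v=0,-]
e9 propose(0,'s'): ·
e10 deliver 0→4: ·
e11 deliver 4→0: 0[back,v=2,-]
e12 deliver 0→3: ·
e13 deliver 3→0: ·
e14 deliver 0→1: 1[back,v=0,s]
e15 deliver 1→0: ·
e16 deliver 0→2: 2[back,v=0,s]
e17 deliver 2→0: ·
e18 deliver 3→0: ·
e19 deliver 3→0: ·
e20 deliver 2→0: ·
e21 deliver 3→0: ·
e22 crash(2): 2[✗back,v=0,s]
e23 crash(1): 1[✗back,v=0,s]
e24 deliver 4→3: ·
e25 recover(2): 2[back,v=0,s]
e26 propose(0,'y'): ·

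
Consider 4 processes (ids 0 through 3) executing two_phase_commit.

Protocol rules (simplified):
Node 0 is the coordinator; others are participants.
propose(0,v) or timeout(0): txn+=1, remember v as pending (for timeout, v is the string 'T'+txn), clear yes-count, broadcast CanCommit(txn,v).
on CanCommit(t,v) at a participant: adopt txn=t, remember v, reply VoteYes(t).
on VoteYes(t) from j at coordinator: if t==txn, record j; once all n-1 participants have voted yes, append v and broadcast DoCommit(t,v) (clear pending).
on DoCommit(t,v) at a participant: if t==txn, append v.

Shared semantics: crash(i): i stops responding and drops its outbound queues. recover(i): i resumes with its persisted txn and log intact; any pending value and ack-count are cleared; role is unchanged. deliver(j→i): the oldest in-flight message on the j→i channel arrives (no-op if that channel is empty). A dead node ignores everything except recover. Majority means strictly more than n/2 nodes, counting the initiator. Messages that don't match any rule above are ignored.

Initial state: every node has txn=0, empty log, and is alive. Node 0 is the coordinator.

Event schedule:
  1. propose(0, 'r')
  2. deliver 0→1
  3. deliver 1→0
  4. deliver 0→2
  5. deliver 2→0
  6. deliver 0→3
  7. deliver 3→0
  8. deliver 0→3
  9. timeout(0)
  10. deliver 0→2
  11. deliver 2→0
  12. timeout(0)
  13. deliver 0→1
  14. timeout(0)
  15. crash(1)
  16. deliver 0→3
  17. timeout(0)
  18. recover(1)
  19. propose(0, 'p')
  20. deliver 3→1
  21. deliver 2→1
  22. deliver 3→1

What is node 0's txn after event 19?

6

step 1 propose(0,'r'): 0={coor,t=1,log=-}
step 2 deliver 0→1: 1={part,t=1,log=-}
step 3 deliver 1→0: —
step 4 deliver 0→2: 2={part,t=1,log=-}
step 5 deliver 2→0: —
step 6 deliver 0→3: 3={part,t=1,log=-}
step 7 deliver 3→0: 0={coor,t=1,log=r}
step 8 deliver 0→3: 3={part,t=1,log=r}
step 9 timeout(0): 0={coor,t=2,log=r}
step 10 deliver 0→2: 2={part,t=1,log=r}
step 11 deliver 2→0: —
step 12 timeout(0): 0={coor,t=3,log=r}
step 13 deliver 0→1: 1={part,t=1,log=r}
step 14 timeout(0): 0={coor,t=4,log=r}
step 15 crash(1): 1={✗part,t=1,log=r}
step 16 deliver 0→3: 3={part,t=2,log=r}
step 17 timeout(0): 0={coor,t=5,log=r}
step 18 recover(1): 1={part,t=1,log=r}
step 19 propose(0,'p'): 0={coor,t=6,log=r}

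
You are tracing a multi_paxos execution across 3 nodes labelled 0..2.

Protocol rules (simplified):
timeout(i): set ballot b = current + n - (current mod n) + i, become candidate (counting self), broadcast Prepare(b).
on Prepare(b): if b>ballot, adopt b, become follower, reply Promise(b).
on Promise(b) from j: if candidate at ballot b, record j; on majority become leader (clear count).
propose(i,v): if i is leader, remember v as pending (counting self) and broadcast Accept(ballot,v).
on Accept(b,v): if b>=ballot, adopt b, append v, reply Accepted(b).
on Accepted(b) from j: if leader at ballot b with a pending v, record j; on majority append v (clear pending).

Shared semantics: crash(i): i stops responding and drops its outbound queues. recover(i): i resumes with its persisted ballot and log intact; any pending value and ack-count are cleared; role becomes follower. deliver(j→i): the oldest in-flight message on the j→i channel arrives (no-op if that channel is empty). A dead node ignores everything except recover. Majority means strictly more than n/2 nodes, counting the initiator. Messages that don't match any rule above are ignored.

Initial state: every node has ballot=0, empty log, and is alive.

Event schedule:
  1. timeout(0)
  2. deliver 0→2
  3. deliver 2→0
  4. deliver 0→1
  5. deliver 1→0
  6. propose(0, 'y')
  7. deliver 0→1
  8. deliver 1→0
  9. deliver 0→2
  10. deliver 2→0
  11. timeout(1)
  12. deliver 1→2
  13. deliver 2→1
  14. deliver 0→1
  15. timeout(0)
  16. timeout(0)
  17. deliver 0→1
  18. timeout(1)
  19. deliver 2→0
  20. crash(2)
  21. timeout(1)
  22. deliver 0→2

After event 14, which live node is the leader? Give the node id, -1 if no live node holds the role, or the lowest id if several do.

0

after 1 — timeout(0): n0:cand/b3/[-]
after 2 — deliver 0→2: n2:foll/b3/[-]
after 3 — deliver 2→0: n0:lead/b3/[-]
after 4 — deliver 0→1: n1:foll/b3/[-]
after 5 — deliver 1→0: ·
after 6 — propose(0,'y'): ·
after 7 — deliver 0→1: n1:foll/b3/[y]
after 8 — deliver 1→0: n0:lead/b3/[y]
after 9 — deliver 0→2: n2:foll/b3/[y]
after 10 — deliver 2→0: ·
after 11 — timeout(1): n1:cand/b7/[y]
after 12 — deliver 1→2: n2:foll/b7/[y]
after 13 — deliver 2→1: n1:lead/b7/[y]
after 14 — deliver 0→1: ·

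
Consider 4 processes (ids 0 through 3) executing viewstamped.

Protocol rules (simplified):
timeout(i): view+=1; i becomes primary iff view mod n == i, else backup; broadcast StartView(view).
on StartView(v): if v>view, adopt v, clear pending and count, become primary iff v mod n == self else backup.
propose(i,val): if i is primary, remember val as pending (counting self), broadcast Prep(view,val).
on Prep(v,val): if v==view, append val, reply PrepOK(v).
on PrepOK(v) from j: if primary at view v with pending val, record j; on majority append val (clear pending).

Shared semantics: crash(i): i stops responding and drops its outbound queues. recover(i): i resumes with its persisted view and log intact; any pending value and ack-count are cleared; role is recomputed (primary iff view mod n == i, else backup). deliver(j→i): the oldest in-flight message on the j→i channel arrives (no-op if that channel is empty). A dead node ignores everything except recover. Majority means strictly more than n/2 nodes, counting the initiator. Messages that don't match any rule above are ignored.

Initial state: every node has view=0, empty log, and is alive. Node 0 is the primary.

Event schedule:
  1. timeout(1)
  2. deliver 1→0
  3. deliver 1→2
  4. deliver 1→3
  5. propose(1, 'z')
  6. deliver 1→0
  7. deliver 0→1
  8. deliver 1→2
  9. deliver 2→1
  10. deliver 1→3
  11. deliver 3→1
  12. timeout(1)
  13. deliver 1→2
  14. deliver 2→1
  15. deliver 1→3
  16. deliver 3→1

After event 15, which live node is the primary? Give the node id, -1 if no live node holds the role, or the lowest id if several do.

after 1 — timeout(1): n1:prim/v1/[-]
after 2 — deliver 1→0: n0:back/v1/[-]
after 3 — deliver 1→2: n2:back/v1/[-]
after 4 — deliver 1→3: n3:back/v1/[-]
after 5 — propose(1,'z'): ·
after 6 — deliver 1→0: n0:back/v1/[z]
after 7 — deliver 0→1: ·
after 8 — deliver 1→2: n2:back/v1/[z]
after 9 — deliver 2→1: n1:prim/v1/[z]
after 10 — deliver 1→3: n3:back/v1/[z]
after 11 — deliver 3→1: ·
after 12 — timeout(1): n1:back/v2/[z]
after 13 — deliver 1→2: n2:prim/v2/[z]
after 14 — deliver 2→1: ·
after 15 — deliver 1→3: n3:back/v2/[z]

2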